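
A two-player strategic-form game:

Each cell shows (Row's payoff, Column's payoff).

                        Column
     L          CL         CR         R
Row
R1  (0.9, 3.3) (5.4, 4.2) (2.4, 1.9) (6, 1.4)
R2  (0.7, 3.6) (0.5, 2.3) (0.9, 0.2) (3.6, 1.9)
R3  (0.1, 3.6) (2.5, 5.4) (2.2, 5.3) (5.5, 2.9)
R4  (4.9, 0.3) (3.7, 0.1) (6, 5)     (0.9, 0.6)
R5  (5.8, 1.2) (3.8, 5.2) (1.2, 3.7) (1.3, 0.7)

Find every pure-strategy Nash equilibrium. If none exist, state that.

Pure-strategy Nash equilibria: (R1, CL) and (R4, CR)

Check each profile: it is a Nash equilibrium iff no player can strictly gain by switching unilaterally.
(R1, L): Row can switch to R4 (0.9 → 4.9). Not NE.
(R1, CL): Row gets 5.4, best alternative 3.8; Column gets 4.2, best alternative 3.3. No profitable deviation — NE.
(R1, CR): Row can switch to R4 (2.4 → 6). Not NE.
(R1, R): Column can switch to L (1.4 → 3.3). Not NE.
(R2, L): Row can switch to R1 (0.7 → 0.9). Not NE.
(R2, CL): Row can switch to R1 (0.5 → 5.4). Not NE.
(R2, CR): Row can switch to R1 (0.9 → 2.4). Not NE.
(R2, R): Row can switch to R1 (3.6 → 6). Not NE.
(R3, L): Row can switch to R1 (0.1 → 0.9). Not NE.
(R4, CR): Row gets 6, best alternative 2.4; Column gets 5, best alternative 0.6. No profitable deviation — NE.
(The remaining 10 profiles each have a profitable deviation by the same check.)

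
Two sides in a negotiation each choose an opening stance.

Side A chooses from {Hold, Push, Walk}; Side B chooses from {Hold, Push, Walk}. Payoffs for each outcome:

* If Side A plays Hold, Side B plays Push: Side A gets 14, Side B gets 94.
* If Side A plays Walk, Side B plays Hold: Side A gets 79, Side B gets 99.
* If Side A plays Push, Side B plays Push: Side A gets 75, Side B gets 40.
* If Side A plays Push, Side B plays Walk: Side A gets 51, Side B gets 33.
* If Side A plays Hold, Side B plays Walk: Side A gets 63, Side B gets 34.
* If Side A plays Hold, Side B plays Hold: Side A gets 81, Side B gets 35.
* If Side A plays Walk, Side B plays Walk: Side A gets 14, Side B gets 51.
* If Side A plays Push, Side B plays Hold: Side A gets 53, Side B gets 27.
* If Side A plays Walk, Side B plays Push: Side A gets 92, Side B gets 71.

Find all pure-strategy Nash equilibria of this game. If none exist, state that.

none

(Hold, Hold): Side B can switch to Push (35 → 94). Not NE.
(Hold, Push): Side A can switch to Push (14 → 75). Not NE.
(Hold, Walk): Side B can switch to Hold (34 → 35). Not NE.
(Push, Hold): Side A can switch to Hold (53 → 81). Not NE.
(Push, Push): Side A can switch to Walk (75 → 92). Not NE.
(Push, Walk): Side A can switch to Hold (51 → 63). Not NE.
(Walk, Hold): Side A can switch to Hold (79 → 81). Not NE.
(Walk, Push): Side B can switch to Hold (71 → 99). Not NE.
(Walk, Walk): Side A can switch to Hold (14 → 63). Not NE.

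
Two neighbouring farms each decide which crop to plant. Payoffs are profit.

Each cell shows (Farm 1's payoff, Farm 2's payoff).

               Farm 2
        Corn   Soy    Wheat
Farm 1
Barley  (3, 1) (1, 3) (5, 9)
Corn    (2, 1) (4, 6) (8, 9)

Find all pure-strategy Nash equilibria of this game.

(Corn, Wheat)

(Barley, Corn): Farm 2 can switch to Soy (1 → 3). Not NE.
(Barley, Soy): Farm 1 can switch to Corn (1 → 4). Not NE.
(Barley, Wheat): Farm 1 can switch to Corn (5 → 8). Not NE.
(Corn, Corn): Farm 1 can switch to Barley (2 → 3). Not NE.
(Corn, Soy): Farm 2 can switch to Wheat (6 → 9). Not NE.
(Corn, Wheat): Farm 1 gets 8, best alternative 5; Farm 2 gets 9, best alternative 6. No profitable deviation — NE.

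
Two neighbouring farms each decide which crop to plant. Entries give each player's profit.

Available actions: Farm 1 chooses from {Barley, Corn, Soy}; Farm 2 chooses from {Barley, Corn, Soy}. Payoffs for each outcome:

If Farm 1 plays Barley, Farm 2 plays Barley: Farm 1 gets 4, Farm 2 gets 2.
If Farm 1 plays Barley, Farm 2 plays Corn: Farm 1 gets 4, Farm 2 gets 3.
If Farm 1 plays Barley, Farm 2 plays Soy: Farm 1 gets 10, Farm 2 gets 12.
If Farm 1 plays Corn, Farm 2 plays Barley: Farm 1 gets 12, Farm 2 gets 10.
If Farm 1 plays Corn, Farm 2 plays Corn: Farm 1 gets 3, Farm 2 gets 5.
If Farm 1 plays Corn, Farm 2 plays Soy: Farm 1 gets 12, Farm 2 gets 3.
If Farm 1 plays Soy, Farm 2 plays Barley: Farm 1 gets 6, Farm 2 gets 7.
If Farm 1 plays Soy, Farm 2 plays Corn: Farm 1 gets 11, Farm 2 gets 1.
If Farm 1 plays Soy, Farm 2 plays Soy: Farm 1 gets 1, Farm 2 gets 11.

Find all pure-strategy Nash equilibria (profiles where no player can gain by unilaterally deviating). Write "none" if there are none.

Farm 1 against Barley: payoffs 4, 12, 6 → best response Corn.
Farm 1 against Corn: payoffs 4, 3, 11 → best response Soy.
Farm 1 against Soy: payoffs 10, 12, 1 → best response Corn.
Farm 2 against Barley: payoffs 2, 3, 12 → best response Soy.
Farm 2 against Corn: payoffs 10, 5, 3 → best response Barley.
Farm 2 against Soy: payoffs 7, 1, 11 → best response Soy.
Mutual best responses: (Corn, Barley).

(Corn, Barley)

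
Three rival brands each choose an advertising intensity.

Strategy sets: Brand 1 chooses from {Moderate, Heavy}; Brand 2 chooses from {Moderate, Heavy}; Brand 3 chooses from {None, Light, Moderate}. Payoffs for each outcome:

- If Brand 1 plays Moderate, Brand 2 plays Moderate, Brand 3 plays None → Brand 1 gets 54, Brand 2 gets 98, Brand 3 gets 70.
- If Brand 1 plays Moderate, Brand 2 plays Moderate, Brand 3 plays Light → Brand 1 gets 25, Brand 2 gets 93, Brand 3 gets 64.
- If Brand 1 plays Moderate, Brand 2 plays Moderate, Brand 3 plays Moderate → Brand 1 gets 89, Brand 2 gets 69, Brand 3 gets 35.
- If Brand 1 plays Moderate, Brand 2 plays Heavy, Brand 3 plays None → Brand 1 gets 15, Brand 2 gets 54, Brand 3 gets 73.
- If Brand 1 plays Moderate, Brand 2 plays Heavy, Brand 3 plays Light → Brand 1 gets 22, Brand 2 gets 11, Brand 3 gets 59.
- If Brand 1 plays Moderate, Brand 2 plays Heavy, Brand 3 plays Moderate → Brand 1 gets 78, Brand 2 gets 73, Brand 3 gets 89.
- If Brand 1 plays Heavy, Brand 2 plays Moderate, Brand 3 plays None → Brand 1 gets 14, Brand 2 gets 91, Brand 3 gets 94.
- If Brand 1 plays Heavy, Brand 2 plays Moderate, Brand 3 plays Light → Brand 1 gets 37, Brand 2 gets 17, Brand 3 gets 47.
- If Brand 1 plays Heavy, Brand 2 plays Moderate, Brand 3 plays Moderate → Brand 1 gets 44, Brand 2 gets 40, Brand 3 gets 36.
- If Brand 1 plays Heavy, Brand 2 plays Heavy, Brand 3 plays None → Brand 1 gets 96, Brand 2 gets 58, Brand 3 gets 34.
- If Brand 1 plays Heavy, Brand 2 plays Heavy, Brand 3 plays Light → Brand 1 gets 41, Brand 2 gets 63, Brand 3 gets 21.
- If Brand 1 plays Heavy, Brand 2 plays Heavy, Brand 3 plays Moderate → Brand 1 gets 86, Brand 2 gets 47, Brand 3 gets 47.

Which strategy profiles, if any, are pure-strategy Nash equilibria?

(Moderate, Moderate, None), (Heavy, Heavy, Moderate)

(Moderate, Moderate, None): Brand 1 gets 54, best alternative 14; Brand 2 gets 98, best alternative 54; Brand 3 gets 70, best alternative 64. No profitable deviation — NE.
(Moderate, Moderate, Light): Brand 1 can switch to Heavy (25 → 37). Not NE.
(Moderate, Moderate, Moderate): Brand 2 can switch to Heavy (69 → 73). Not NE.
(Moderate, Heavy, None): Brand 1 can switch to Heavy (15 → 96). Not NE.
(Moderate, Heavy, Light): Brand 1 can switch to Heavy (22 → 41). Not NE.
(Moderate, Heavy, Moderate): Brand 1 can switch to Heavy (78 → 86). Not NE.
(Heavy, Moderate, None): Brand 1 can switch to Moderate (14 → 54). Not NE.
(Heavy, Moderate, Light): Brand 2 can switch to Heavy (17 → 63). Not NE.
(Heavy, Moderate, Moderate): Brand 1 can switch to Moderate (44 → 89). Not NE.
(Heavy, Heavy, None): Brand 2 can switch to Moderate (58 → 91). Not NE.
(Heavy, Heavy, Light): Brand 3 can switch to None (21 → 34). Not NE.
(Heavy, Heavy, Moderate): Brand 1 gets 86, best alternative 78; Brand 2 gets 47, best alternative 40; Brand 3 gets 47, best alternative 34. No profitable deviation — NE.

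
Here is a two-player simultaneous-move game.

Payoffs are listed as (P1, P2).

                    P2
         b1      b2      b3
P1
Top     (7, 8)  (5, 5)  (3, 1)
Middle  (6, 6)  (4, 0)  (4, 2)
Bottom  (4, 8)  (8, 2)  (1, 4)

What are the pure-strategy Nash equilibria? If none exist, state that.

Pure NE: (Top, b1)

(Top, b1): P1 gets 7, best alternative 6; P2 gets 8, best alternative 5. No profitable deviation — NE.
(Top, b2): P1 can switch to Bottom (5 → 8). Not NE.
(Top, b3): P1 can switch to Middle (3 → 4). Not NE.
(Middle, b1): P1 can switch to Top (6 → 7). Not NE.
(Middle, b2): P1 can switch to Top (4 → 5). Not NE.
(Middle, b3): P2 can switch to b1 (2 → 6). Not NE.
(Bottom, b1): P1 can switch to Top (4 → 7). Not NE.
(Bottom, b2): P2 can switch to b1 (2 → 8). Not NE.
(Bottom, b3): P1 can switch to Top (1 → 3). Not NE.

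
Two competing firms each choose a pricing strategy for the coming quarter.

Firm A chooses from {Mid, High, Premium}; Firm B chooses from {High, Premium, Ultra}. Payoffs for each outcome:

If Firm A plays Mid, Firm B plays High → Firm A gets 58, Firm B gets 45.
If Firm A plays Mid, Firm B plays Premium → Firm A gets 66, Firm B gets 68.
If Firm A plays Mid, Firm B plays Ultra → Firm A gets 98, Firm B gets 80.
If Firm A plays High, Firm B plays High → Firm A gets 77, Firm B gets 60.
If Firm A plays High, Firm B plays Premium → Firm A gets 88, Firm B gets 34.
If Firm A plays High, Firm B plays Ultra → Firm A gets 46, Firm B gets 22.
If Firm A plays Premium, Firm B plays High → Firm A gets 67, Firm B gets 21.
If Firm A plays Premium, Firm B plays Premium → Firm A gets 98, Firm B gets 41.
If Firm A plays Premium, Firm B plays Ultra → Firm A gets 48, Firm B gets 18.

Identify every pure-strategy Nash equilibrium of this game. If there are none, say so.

(Mid, High): Firm A can switch to High (58 → 77). Not NE.
(Mid, Premium): Firm A can switch to High (66 → 88). Not NE.
(Mid, Ultra): Firm A gets 98, best alternative 48; Firm B gets 80, best alternative 68. No profitable deviation — NE.
(High, High): Firm A gets 77, best alternative 67; Firm B gets 60, best alternative 34. No profitable deviation — NE.
(High, Premium): Firm A can switch to Premium (88 → 98). Not NE.
(High, Ultra): Firm A can switch to Mid (46 → 98). Not NE.
(Premium, High): Firm A can switch to High (67 → 77). Not NE.
(Premium, Premium): Firm A gets 98, best alternative 88; Firm B gets 41, best alternative 21. No profitable deviation — NE.
(Premium, Ultra): Firm A can switch to Mid (48 → 98). Not NE.

Pure-strategy Nash equilibria: (Mid, Ultra) and (High, High) and (Premium, Premium)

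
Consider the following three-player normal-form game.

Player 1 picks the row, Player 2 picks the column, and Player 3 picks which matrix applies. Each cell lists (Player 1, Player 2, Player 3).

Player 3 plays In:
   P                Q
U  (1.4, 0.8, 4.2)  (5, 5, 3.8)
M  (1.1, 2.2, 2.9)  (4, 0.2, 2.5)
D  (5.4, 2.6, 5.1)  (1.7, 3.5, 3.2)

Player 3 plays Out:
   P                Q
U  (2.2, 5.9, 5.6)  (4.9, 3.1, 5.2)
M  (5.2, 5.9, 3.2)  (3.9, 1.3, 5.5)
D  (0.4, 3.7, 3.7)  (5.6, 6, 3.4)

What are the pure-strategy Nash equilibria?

Player 1 against (P, In): payoffs 1.4, 1.1, 5.4 → best response D.
Player 1 against (P, Out): payoffs 2.2, 5.2, 0.4 → best response M.
Player 1 against (Q, In): payoffs 5, 4, 1.7 → best response U.
Player 1 against (Q, Out): payoffs 4.9, 3.9, 5.6 → best response D.
Player 2 against (U, In): payoffs 0.8, 5 → best response Q.
Player 2 against (U, Out): payoffs 5.9, 3.1 → best response P.
Player 2 against (M, In): payoffs 2.2, 0.2 → best response P.
Player 2 against (M, Out): payoffs 5.9, 1.3 → best response P.
Player 2 against (D, In): payoffs 2.6, 3.5 → best response Q.
Player 2 against (D, Out): payoffs 3.7, 6 → best response Q.
Player 3 against (U, P): payoffs 4.2, 5.6 → best response Out.
Player 3 against (U, Q): payoffs 3.8, 5.2 → best response Out.
Player 3 against (M, P): payoffs 2.9, 3.2 → best response Out.
Player 3 against (M, Q): payoffs 2.5, 5.5 → best response Out.
Player 3 against (D, P): payoffs 5.1, 3.7 → best response In.
Player 3 against (D, Q): payoffs 3.2, 3.4 → best response Out.
Mutual best responses: (M, P, Out); (D, Q, Out).

Pure-strategy Nash equilibria: (M, P, Out), (D, Q, Out)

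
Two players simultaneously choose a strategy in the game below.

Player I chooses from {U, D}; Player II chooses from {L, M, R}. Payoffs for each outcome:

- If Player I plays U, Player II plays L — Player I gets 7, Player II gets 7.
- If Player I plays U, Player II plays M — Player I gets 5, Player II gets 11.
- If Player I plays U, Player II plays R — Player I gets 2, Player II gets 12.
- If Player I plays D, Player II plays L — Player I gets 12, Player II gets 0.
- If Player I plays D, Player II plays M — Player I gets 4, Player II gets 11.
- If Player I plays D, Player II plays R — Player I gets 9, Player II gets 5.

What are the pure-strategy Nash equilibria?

none

Mark each player's best response to every combination of opponents' strategies; a profile where every player is best-responding is a pure Nash equilibrium.
Player I against L: payoffs 7, 12 → best response D.
Player I against M: payoffs 5, 4 → best response U.
Player I against R: payoffs 2, 9 → best response D.
Player II against U: payoffs 7, 11, 12 → best response R.
Player II against D: payoffs 0, 11, 5 → best response M.
No profile is a mutual best response for all players.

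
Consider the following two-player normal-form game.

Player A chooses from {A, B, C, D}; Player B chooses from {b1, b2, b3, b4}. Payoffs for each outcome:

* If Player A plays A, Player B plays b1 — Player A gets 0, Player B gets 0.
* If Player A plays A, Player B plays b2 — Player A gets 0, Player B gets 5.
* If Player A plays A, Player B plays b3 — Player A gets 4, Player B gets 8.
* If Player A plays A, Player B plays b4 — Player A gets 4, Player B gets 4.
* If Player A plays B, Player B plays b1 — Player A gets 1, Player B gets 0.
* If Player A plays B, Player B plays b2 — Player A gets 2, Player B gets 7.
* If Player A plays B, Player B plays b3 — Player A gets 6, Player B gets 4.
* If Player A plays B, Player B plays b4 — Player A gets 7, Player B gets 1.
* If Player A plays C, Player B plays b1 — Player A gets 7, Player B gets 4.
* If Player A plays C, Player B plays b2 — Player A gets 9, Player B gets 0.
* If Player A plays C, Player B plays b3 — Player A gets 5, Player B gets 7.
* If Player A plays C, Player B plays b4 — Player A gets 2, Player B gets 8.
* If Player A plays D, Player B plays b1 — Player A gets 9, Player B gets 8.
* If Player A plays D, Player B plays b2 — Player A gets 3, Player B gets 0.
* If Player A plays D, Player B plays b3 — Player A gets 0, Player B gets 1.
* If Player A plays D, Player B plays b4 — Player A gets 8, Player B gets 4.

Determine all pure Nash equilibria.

For each strategy profile, look for a profitable unilateral deviation.
(A, b1): Player A can switch to B (0 → 1). Not NE.
(A, b2): Player A can switch to B (0 → 2). Not NE.
(A, b3): Player A can switch to B (4 → 6). Not NE.
(A, b4): Player A can switch to B (4 → 7). Not NE.
(B, b1): Player A can switch to C (1 → 7). Not NE.
(B, b2): Player A can switch to C (2 → 9). Not NE.
(D, b1): Player A gets 9, best alternative 7; Player B gets 8, best alternative 4. No profitable deviation — NE.
(The remaining 9 profiles each have a profitable deviation by the same check.)

(D, b1)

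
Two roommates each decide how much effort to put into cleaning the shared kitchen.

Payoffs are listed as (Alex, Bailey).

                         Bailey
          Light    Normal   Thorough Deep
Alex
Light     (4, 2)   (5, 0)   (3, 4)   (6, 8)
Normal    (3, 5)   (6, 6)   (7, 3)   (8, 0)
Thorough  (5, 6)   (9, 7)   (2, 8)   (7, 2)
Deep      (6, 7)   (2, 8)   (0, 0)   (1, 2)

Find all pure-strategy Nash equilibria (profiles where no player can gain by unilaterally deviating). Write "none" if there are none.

No pure-strategy Nash equilibrium.

(Light, Light): Alex can switch to Thorough (4 → 5). Not NE.
(Light, Normal): Alex can switch to Normal (5 → 6). Not NE.
(Light, Thorough): Alex can switch to Normal (3 → 7). Not NE.
(Light, Deep): Alex can switch to Normal (6 → 8). Not NE.
(Normal, Light): Alex can switch to Light (3 → 4). Not NE.
(Normal, Normal): Alex can switch to Thorough (6 → 9). Not NE.
(Normal, Thorough): Bailey can switch to Light (3 → 5). Not NE.
(Normal, Deep): Bailey can switch to Light (0 → 5). Not NE.
(Thorough, Light): Alex can switch to Deep (5 → 6). Not NE.
(Thorough, Normal): Bailey can switch to Thorough (7 → 8). Not NE.
(Thorough, Thorough): Alex can switch to Light (2 → 3). Not NE.
(Thorough, Deep): Alex can switch to Normal (7 → 8). Not NE.
(The remaining 4 profiles each have a profitable deviation by the same check.)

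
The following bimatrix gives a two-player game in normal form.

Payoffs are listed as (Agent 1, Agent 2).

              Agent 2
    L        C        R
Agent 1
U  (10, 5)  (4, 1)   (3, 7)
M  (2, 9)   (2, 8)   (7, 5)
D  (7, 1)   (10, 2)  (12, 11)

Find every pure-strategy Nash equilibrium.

Agent 1 against L: payoffs 10, 2, 7 → best response U.
Agent 1 against C: payoffs 4, 2, 10 → best response D.
Agent 1 against R: payoffs 3, 7, 12 → best response D.
Agent 2 against U: payoffs 5, 1, 7 → best response R.
Agent 2 against M: payoffs 9, 8, 5 → best response L.
Agent 2 against D: payoffs 1, 2, 11 → best response R.
Mutual best responses: (D, R).

(D, R)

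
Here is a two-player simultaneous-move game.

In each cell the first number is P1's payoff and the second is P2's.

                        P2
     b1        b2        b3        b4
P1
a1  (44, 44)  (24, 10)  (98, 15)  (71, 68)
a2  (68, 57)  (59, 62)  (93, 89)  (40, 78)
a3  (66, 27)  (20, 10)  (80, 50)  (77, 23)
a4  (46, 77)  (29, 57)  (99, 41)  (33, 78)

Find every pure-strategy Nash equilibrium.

There is no pure-strategy Nash equilibrium.

Mark each player's best response to every combination of opponents' strategies; a profile where every player is best-responding is a pure Nash equilibrium.
P1 against b1: payoffs 44, 68, 66, 46 → best response a2.
P1 against b2: payoffs 24, 59, 20, 29 → best response a2.
P1 against b3: payoffs 98, 93, 80, 99 → best response a4.
P1 against b4: payoffs 71, 40, 77, 33 → best response a3.
P2 against a1: payoffs 44, 10, 15, 68 → best response b4.
P2 against a2: payoffs 57, 62, 89, 78 → best response b3.
P2 against a3: payoffs 27, 10, 50, 23 → best response b3.
P2 against a4: payoffs 77, 57, 41, 78 → best response b4.
No profile is a mutual best response for all players.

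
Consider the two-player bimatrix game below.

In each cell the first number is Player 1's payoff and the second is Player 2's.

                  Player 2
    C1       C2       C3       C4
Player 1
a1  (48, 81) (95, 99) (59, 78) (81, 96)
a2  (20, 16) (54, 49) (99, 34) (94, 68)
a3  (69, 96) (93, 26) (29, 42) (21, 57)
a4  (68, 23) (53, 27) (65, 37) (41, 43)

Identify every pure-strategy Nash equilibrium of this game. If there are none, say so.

Pure-strategy Nash equilibria: (a1, C2); (a2, C4); (a3, C1)

(a1, C1): Player 1 can switch to a3 (48 → 69). Not NE.
(a1, C2): Player 1 gets 95, best alternative 93; Player 2 gets 99, best alternative 96. No profitable deviation — NE.
(a1, C3): Player 1 can switch to a2 (59 → 99). Not NE.
(a1, C4): Player 1 can switch to a2 (81 → 94). Not NE.
(a2, C1): Player 1 can switch to a1 (20 → 48). Not NE.
(a2, C2): Player 1 can switch to a1 (54 → 95). Not NE.
(a2, C3): Player 2 can switch to C2 (34 → 49). Not NE.
(a2, C4): Player 1 gets 94, best alternative 81; Player 2 gets 68, best alternative 49. No profitable deviation — NE.
(a3, C1): Player 1 gets 69, best alternative 68; Player 2 gets 96, best alternative 57. No profitable deviation — NE.
(a3, C2): Player 1 can switch to a1 (93 → 95). Not NE.
(a3, C3): Player 1 can switch to a1 (29 → 59). Not NE.
(a3, C4): Player 1 can switch to a1 (21 → 81). Not NE.
(a4, C1): Player 1 can switch to a3 (68 → 69). Not NE.
(a4, C2): Player 1 can switch to a1 (53 → 95). Not NE.
(a4, C3): Player 1 can switch to a2 (65 → 99). Not NE.
(The remaining 1 profile has a profitable deviation by the same check.)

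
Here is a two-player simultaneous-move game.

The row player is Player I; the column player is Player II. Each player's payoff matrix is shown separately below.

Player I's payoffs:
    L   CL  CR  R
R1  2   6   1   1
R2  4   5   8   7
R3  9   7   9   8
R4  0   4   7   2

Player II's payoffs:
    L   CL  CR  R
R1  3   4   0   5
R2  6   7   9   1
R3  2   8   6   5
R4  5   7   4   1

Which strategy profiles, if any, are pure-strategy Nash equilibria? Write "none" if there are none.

Pure NE: (R3, CL)

(R1, L): Player I can switch to R2 (2 → 4). Not NE.
(R1, CL): Player I can switch to R3 (6 → 7). Not NE.
(R1, CR): Player I can switch to R2 (1 → 8). Not NE.
(R1, R): Player I can switch to R2 (1 → 7). Not NE.
(R2, L): Player I can switch to R3 (4 → 9). Not NE.
(R2, CL): Player I can switch to R1 (5 → 6). Not NE.
(R3, CL): Player I gets 7, best alternative 6; Player II gets 8, best alternative 6. No profitable deviation — NE.
(The remaining 9 profiles each have a profitable deviation by the same check.)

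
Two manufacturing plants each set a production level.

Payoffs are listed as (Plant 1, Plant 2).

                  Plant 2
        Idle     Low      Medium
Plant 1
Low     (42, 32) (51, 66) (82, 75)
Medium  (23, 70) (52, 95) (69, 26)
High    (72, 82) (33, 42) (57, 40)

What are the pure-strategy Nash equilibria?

The pure Nash equilibria are (Low, Medium) and (Medium, Low) and (High, Idle).

Plant 1 against Idle: payoffs 42, 23, 72 → best response High.
Plant 1 against Low: payoffs 51, 52, 33 → best response Medium.
Plant 1 against Medium: payoffs 82, 69, 57 → best response Low.
Plant 2 against Low: payoffs 32, 66, 75 → best response Medium.
Plant 2 against Medium: payoffs 70, 95, 26 → best response Low.
Plant 2 against High: payoffs 82, 42, 40 → best response Idle.
Mutual best responses: (Low, Medium); (Medium, Low); (High, Idle).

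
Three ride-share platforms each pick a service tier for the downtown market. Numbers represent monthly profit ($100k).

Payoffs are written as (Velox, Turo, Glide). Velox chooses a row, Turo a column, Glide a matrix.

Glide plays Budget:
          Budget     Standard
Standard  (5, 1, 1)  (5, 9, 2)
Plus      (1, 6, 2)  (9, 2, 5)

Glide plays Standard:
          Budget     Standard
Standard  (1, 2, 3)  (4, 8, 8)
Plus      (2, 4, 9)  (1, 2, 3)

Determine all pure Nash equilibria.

(Standard, Budget, Budget): Turo can switch to Standard (1 → 9). Not NE.
(Standard, Budget, Standard): Velox can switch to Plus (1 → 2). Not NE.
(Standard, Standard, Budget): Velox can switch to Plus (5 → 9). Not NE.
(Standard, Standard, Standard): Velox gets 4, best alternative 1; Turo gets 8, best alternative 2; Glide gets 8, best alternative 2. No profitable deviation — NE.
(Plus, Budget, Budget): Velox can switch to Standard (1 → 5). Not NE.
(Plus, Budget, Standard): Velox gets 2, best alternative 1; Turo gets 4, best alternative 2; Glide gets 9, best alternative 2. No profitable deviation — NE.
(Plus, Standard, Budget): Turo can switch to Budget (2 → 6). Not NE.
(Plus, Standard, Standard): Velox can switch to Standard (1 → 4). Not NE.

(Standard, Standard, Standard); (Plus, Budget, Standard)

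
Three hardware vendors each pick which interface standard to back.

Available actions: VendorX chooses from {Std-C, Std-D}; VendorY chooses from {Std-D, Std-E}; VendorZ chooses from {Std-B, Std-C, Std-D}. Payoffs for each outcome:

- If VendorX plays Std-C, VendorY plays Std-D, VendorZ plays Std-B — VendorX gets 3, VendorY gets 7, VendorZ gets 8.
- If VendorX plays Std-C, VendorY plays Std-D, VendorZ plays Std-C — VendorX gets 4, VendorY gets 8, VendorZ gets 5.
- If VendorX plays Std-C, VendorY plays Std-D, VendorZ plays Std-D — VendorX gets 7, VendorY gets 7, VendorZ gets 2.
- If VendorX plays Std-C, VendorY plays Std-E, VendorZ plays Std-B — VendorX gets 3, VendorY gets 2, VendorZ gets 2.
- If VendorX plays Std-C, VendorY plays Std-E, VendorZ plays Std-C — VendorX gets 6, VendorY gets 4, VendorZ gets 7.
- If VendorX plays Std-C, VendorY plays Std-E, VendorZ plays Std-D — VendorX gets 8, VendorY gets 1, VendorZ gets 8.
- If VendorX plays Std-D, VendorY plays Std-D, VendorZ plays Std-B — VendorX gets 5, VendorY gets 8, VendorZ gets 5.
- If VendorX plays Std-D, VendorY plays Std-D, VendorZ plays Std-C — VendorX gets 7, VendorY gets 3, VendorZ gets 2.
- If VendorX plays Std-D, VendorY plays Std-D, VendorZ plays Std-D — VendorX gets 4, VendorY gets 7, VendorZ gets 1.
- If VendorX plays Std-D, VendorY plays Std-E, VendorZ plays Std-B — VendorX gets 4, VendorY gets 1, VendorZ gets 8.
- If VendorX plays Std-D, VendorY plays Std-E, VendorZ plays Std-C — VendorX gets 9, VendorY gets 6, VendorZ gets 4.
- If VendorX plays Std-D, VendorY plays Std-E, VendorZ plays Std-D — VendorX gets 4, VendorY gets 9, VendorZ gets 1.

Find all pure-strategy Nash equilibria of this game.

VendorX against (Std-D, Std-B): payoffs 3, 5 → best response Std-D.
VendorX against (Std-D, Std-C): payoffs 4, 7 → best response Std-D.
VendorX against (Std-D, Std-D): payoffs 7, 4 → best response Std-C.
VendorX against (Std-E, Std-B): payoffs 3, 4 → best response Std-D.
VendorX against (Std-E, Std-C): payoffs 6, 9 → best response Std-D.
VendorX against (Std-E, Std-D): payoffs 8, 4 → best response Std-C.
VendorY against (Std-C, Std-B): payoffs 7, 2 → best response Std-D.
VendorY against (Std-C, Std-C): payoffs 8, 4 → best response Std-D.
VendorY against (Std-C, Std-D): payoffs 7, 1 → best response Std-D.
VendorY against (Std-D, Std-B): payoffs 8, 1 → best response Std-D.
VendorY against (Std-D, Std-C): payoffs 3, 6 → best response Std-E.
VendorY against (Std-D, Std-D): payoffs 7, 9 → best response Std-E.
VendorZ against (Std-C, Std-D): payoffs 8, 5, 2 → best response Std-B.
VendorZ against (Std-C, Std-E): payoffs 2, 7, 8 → best response Std-D.
VendorZ against (Std-D, Std-D): payoffs 5, 2, 1 → best response Std-B.
VendorZ against (Std-D, Std-E): payoffs 8, 4, 1 → best response Std-B.
Mutual best responses: (Std-D, Std-D, Std-B).

Pure NE: (Std-D, Std-D, Std-B)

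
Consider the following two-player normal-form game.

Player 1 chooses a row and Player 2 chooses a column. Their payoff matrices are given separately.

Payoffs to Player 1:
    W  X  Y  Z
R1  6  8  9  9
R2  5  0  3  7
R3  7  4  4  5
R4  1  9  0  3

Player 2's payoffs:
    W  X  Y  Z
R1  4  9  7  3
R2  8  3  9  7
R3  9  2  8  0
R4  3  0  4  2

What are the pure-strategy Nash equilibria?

Pure NE: (R3, W)

For each strategy profile, look for a profitable unilateral deviation.
(R1, W): Player 1 can switch to R3 (6 → 7). Not NE.
(R1, X): Player 1 can switch to R4 (8 → 9). Not NE.
(R1, Y): Player 2 can switch to X (7 → 9). Not NE.
(R1, Z): Player 2 can switch to W (3 → 4). Not NE.
(R2, W): Player 1 can switch to R1 (5 → 6). Not NE.
(R2, X): Player 1 can switch to R1 (0 → 8). Not NE.
(R2, Y): Player 1 can switch to R1 (3 → 9). Not NE.
(R2, Z): Player 1 can switch to R1 (7 → 9). Not NE.
(R3, W): Player 1 gets 7, best alternative 6; Player 2 gets 9, best alternative 8. No profitable deviation — NE.
(R3, X): Player 1 can switch to R1 (4 → 8). Not NE.
(R3, Y): Player 1 can switch to R1 (4 → 9). Not NE.
(The remaining 5 profiles each have a profitable deviation by the same check.)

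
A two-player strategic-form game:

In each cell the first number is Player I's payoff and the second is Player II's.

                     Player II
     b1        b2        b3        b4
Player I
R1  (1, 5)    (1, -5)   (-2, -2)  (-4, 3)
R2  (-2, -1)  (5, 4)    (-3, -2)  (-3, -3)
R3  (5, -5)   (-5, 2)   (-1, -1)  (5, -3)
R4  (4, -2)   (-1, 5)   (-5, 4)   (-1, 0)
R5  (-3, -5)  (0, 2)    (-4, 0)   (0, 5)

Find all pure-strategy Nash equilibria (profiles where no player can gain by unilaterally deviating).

For each strategy profile, look for a profitable unilateral deviation.
(R1, b1): Player I can switch to R3 (1 → 5). Not NE.
(R1, b2): Player I can switch to R2 (1 → 5). Not NE.
(R1, b3): Player I can switch to R3 (-2 → -1). Not NE.
(R1, b4): Player I can switch to R2 (-4 → -3). Not NE.
(R2, b1): Player I can switch to R1 (-2 → 1). Not NE.
(R2, b2): Player I gets 5, best alternative 1; Player II gets 4, best alternative -1. No profitable deviation — NE.
(R2, b3): Player I can switch to R1 (-3 → -2). Not NE.
(R2, b4): Player I can switch to R3 (-3 → 5). Not NE.
(R3, b1): Player II can switch to b2 (-5 → 2). Not NE.
(R3, b2): Player I can switch to R1 (-5 → 1). Not NE.
(R3, b3): Player II can switch to b2 (-1 → 2). Not NE.
(R3, b4): Player II can switch to b2 (-3 → 2). Not NE.
(R4, b1): Player I can switch to R3 (4 → 5). Not NE.
(The remaining 7 profiles each have a profitable deviation by the same check.)

(R2, b2)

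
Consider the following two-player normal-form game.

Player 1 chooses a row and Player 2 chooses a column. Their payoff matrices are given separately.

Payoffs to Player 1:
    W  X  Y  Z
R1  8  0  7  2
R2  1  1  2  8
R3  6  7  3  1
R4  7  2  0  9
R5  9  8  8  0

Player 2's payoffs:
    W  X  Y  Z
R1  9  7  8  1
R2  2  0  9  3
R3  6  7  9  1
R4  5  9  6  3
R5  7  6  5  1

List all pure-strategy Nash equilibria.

Player 1 against W: payoffs 8, 1, 6, 7, 9 → best response R5.
Player 1 against X: payoffs 0, 1, 7, 2, 8 → best response R5.
Player 1 against Y: payoffs 7, 2, 3, 0, 8 → best response R5.
Player 1 against Z: payoffs 2, 8, 1, 9, 0 → best response R4.
Player 2 against R1: payoffs 9, 7, 8, 1 → best response W.
Player 2 against R2: payoffs 2, 0, 9, 3 → best response Y.
Player 2 against R3: payoffs 6, 7, 9, 1 → best response Y.
Player 2 against R4: payoffs 5, 9, 6, 3 → best response X.
Player 2 against R5: payoffs 7, 6, 5, 1 → best response W.
Mutual best responses: (R5, W).

(R5, W)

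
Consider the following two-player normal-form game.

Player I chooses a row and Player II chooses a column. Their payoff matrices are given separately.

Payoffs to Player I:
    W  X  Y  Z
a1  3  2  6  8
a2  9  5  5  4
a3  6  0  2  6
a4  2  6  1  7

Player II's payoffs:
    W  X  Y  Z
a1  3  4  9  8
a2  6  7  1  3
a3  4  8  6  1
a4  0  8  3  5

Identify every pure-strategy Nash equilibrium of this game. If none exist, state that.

Pure-strategy Nash equilibria: (a1, Y), (a4, X)

Player I against W: payoffs 3, 9, 6, 2 → best response a2.
Player I against X: payoffs 2, 5, 0, 6 → best response a4.
Player I against Y: payoffs 6, 5, 2, 1 → best response a1.
Player I against Z: payoffs 8, 4, 6, 7 → best response a1.
Player II against a1: payoffs 3, 4, 9, 8 → best response Y.
Player II against a2: payoffs 6, 7, 1, 3 → best response X.
Player II against a3: payoffs 4, 8, 6, 1 → best response X.
Player II against a4: payoffs 0, 8, 3, 5 → best response X.
Mutual best responses: (a1, Y); (a4, X).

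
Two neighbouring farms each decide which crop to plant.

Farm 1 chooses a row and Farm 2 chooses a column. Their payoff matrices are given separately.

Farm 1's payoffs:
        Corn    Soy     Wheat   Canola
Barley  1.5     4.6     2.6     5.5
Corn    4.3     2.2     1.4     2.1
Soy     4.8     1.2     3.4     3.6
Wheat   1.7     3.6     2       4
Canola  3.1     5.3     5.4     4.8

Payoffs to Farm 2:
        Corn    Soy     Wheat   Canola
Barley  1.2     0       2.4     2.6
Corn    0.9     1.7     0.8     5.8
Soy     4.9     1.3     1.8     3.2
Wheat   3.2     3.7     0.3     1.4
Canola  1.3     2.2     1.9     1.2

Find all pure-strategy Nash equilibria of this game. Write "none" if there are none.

Pure-strategy Nash equilibria: (Barley, Canola); (Soy, Corn); (Canola, Soy)

(Barley, Corn): Farm 1 can switch to Corn (1.5 → 4.3). Not NE.
(Barley, Soy): Farm 1 can switch to Canola (4.6 → 5.3). Not NE.
(Barley, Wheat): Farm 1 can switch to Soy (2.6 → 3.4). Not NE.
(Barley, Canola): Farm 1 gets 5.5, best alternative 4.8; Farm 2 gets 2.6, best alternative 2.4. No profitable deviation — NE.
(Corn, Corn): Farm 1 can switch to Soy (4.3 → 4.8). Not NE.
(Corn, Soy): Farm 1 can switch to Barley (2.2 → 4.6). Not NE.
(Corn, Wheat): Farm 1 can switch to Barley (1.4 → 2.6). Not NE.
(Corn, Canola): Farm 1 can switch to Barley (2.1 → 5.5). Not NE.
(Soy, Corn): Farm 1 gets 4.8, best alternative 4.3; Farm 2 gets 4.9, best alternative 3.2. No profitable deviation — NE.
(Soy, Soy): Farm 1 can switch to Barley (1.2 → 4.6). Not NE.
(Canola, Soy): Farm 1 gets 5.3, best alternative 4.6; Farm 2 gets 2.2, best alternative 1.9. No profitable deviation — NE.
(The remaining 9 profiles each have a profitable deviation by the same check.)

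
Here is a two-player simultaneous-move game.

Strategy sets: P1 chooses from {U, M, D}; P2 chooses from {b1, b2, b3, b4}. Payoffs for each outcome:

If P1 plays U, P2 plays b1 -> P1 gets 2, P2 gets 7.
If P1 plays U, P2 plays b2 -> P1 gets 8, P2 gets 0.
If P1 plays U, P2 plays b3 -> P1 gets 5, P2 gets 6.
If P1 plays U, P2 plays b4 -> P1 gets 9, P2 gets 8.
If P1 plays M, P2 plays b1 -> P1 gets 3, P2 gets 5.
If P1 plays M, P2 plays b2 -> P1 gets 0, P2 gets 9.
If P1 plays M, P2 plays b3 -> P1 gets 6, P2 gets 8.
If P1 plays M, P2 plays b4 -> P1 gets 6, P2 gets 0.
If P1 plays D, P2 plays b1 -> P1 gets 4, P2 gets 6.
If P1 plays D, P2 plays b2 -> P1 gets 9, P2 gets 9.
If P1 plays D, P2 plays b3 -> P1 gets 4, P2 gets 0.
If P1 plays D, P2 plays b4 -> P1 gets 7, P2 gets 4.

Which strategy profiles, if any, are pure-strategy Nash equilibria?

The pure Nash equilibria are (U, b4), (D, b2).

(U, b1): P1 can switch to M (2 → 3). Not NE.
(U, b2): P1 can switch to D (8 → 9). Not NE.
(U, b3): P1 can switch to M (5 → 6). Not NE.
(U, b4): P1 gets 9, best alternative 7; P2 gets 8, best alternative 7. No profitable deviation — NE.
(M, b1): P1 can switch to D (3 → 4). Not NE.
(M, b2): P1 can switch to U (0 → 8). Not NE.
(M, b3): P2 can switch to b2 (8 → 9). Not NE.
(M, b4): P1 can switch to U (6 → 9). Not NE.
(D, b1): P2 can switch to b2 (6 → 9). Not NE.
(D, b2): P1 gets 9, best alternative 8; P2 gets 9, best alternative 6. No profitable deviation — NE.
(D, b3): P1 can switch to U (4 → 5). Not NE.
(D, b4): P1 can switch to U (7 → 9). Not NE.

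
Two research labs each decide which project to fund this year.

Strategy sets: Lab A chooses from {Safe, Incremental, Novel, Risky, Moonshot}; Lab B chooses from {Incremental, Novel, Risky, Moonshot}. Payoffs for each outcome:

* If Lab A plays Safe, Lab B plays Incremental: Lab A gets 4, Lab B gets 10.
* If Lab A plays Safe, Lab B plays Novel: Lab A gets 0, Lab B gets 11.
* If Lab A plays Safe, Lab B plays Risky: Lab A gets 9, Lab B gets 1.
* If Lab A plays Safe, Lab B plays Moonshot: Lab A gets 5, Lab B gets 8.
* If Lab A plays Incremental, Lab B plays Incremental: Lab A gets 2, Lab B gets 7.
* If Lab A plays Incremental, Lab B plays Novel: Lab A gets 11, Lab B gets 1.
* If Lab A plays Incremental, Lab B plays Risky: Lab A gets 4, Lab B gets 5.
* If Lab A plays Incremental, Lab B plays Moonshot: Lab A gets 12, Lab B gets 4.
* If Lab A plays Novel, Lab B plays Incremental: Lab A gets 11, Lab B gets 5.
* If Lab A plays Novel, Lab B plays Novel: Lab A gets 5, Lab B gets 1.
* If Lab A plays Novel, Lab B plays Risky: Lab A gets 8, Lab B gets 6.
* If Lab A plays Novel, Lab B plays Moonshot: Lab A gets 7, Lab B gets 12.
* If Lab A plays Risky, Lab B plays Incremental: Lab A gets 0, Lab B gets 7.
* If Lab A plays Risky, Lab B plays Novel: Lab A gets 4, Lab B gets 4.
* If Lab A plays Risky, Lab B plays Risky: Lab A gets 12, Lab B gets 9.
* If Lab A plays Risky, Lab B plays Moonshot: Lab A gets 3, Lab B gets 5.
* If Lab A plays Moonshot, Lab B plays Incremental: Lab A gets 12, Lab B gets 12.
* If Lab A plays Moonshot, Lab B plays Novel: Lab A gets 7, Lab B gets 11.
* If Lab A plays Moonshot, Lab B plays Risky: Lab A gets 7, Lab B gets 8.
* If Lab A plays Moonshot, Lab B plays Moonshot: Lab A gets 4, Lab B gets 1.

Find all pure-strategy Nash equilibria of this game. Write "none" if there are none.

Check each profile: it is a Nash equilibrium iff no player can strictly gain by switching unilaterally.
(Safe, Incremental): Lab A can switch to Novel (4 → 11). Not NE.
(Safe, Novel): Lab A can switch to Incremental (0 → 11). Not NE.
(Safe, Risky): Lab A can switch to Risky (9 → 12). Not NE.
(Safe, Moonshot): Lab A can switch to Incremental (5 → 12). Not NE.
(Incremental, Incremental): Lab A can switch to Safe (2 → 4). Not NE.
(Incremental, Novel): Lab B can switch to Incremental (1 → 7). Not NE.
(Incremental, Risky): Lab A can switch to Safe (4 → 9). Not NE.
(Incremental, Moonshot): Lab B can switch to Incremental (4 → 7). Not NE.
(Novel, Incremental): Lab A can switch to Moonshot (11 → 12). Not NE.
(Novel, Novel): Lab A can switch to Incremental (5 → 11). Not NE.
(Novel, Risky): Lab A can switch to Safe (8 → 9). Not NE.
(Novel, Moonshot): Lab A can switch to Incremental (7 → 12). Not NE.
(Risky, Risky): Lab A gets 12, best alternative 9; Lab B gets 9, best alternative 7. No profitable deviation — NE.
(Moonshot, Incremental): Lab A gets 12, best alternative 11; Lab B gets 12, best alternative 11. No profitable deviation — NE.
(The remaining 6 profiles each have a profitable deviation by the same check.)

Pure-strategy Nash equilibria: (Risky, Risky) and (Moonshot, Incremental)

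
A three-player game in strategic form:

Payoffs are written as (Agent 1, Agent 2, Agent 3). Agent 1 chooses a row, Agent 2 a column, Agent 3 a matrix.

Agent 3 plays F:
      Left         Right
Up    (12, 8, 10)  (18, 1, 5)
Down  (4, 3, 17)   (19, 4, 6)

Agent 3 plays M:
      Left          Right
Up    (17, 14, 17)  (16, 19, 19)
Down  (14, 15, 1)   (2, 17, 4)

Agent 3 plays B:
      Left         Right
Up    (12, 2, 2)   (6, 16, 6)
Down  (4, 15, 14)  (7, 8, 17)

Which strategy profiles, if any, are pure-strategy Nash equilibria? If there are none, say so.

Mark each player's best response to every combination of opponents' strategies; a profile where every player is best-responding is a pure Nash equilibrium.
Agent 1 against (Left, F): payoffs 12, 4 → best response Up.
Agent 1 against (Left, M): payoffs 17, 14 → best response Up.
Agent 1 against (Left, B): payoffs 12, 4 → best response Up.
Agent 1 against (Right, F): payoffs 18, 19 → best response Down.
Agent 1 against (Right, M): payoffs 16, 2 → best response Up.
Agent 1 against (Right, B): payoffs 6, 7 → best response Down.
Agent 2 against (Up, F): payoffs 8, 1 → best response Left.
Agent 2 against (Up, M): payoffs 14, 19 → best response Right.
Agent 2 against (Up, B): payoffs 2, 16 → best response Right.
Agent 2 against (Down, F): payoffs 3, 4 → best response Right.
Agent 2 against (Down, M): payoffs 15, 17 → best response Right.
Agent 2 against (Down, B): payoffs 15, 8 → best response Left.
Agent 3 against (Up, Left): payoffs 10, 17, 2 → best response M.
Agent 3 against (Up, Right): payoffs 5, 19, 6 → best response M.
Agent 3 against (Down, Left): payoffs 17, 1, 14 → best response F.
Agent 3 against (Down, Right): payoffs 6, 4, 17 → best response B.
Mutual best responses: (Up, Right, M).

Pure NE: (Up, Right, M)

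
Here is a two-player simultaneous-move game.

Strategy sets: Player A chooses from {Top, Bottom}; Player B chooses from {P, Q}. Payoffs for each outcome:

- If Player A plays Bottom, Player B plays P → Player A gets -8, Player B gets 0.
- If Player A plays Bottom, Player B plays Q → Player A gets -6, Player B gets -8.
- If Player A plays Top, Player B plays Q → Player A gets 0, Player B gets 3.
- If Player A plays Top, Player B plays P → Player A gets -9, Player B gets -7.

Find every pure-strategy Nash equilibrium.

The pure Nash equilibria are (Top, Q) and (Bottom, P).

(Top, P): Player A can switch to Bottom (-9 → -8). Not NE.
(Top, Q): Player A gets 0, best alternative -6; Player B gets 3, best alternative -7. No profitable deviation — NE.
(Bottom, P): Player A gets -8, best alternative -9; Player B gets 0, best alternative -8. No profitable deviation — NE.
(Bottom, Q): Player A can switch to Top (-6 → 0). Not NE.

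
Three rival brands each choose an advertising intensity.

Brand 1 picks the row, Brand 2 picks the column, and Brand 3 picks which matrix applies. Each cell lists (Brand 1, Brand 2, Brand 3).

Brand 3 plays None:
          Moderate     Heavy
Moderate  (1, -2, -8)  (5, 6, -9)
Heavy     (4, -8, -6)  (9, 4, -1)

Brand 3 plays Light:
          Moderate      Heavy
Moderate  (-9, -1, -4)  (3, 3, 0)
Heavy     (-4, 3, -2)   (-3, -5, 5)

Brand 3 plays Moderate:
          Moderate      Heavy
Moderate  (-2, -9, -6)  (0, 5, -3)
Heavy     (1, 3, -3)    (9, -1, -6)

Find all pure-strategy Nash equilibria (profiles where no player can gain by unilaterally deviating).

The pure Nash equilibria are (Moderate, Heavy, Light); (Heavy, Moderate, Light).

Brand 1 against (Moderate, None): payoffs 1, 4 → best response Heavy.
Brand 1 against (Moderate, Light): payoffs -9, -4 → best response Heavy.
Brand 1 against (Moderate, Moderate): payoffs -2, 1 → best response Heavy.
Brand 1 against (Heavy, None): payoffs 5, 9 → best response Heavy.
Brand 1 against (Heavy, Light): payoffs 3, -3 → best response Moderate.
Brand 1 against (Heavy, Moderate): payoffs 0, 9 → best response Heavy.
Brand 2 against (Moderate, None): payoffs -2, 6 → best response Heavy.
Brand 2 against (Moderate, Light): payoffs -1, 3 → best response Heavy.
Brand 2 against (Moderate, Moderate): payoffs -9, 5 → best response Heavy.
Brand 2 against (Heavy, None): payoffs -8, 4 → best response Heavy.
Brand 2 against (Heavy, Light): payoffs 3, -5 → best response Moderate.
Brand 2 against (Heavy, Moderate): payoffs 3, -1 → best response Moderate.
Brand 3 against (Moderate, Moderate): payoffs -8, -4, -6 → best response Light.
Brand 3 against (Moderate, Heavy): payoffs -9, 0, -3 → best response Light.
Brand 3 against (Heavy, Moderate): payoffs -6, -2, -3 → best response Light.
Brand 3 against (Heavy, Heavy): payoffs -1, 5, -6 → best response Light.
Mutual best responses: (Moderate, Heavy, Light); (Heavy, Moderate, Light).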